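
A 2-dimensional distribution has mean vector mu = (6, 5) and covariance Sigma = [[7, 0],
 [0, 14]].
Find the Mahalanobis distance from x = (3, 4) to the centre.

Step 1 — centre the observation: (x - mu) = (-3, -1).

Step 2 — invert Sigma. det(Sigma) = 7·14 - (0)² = 98.
  Sigma^{-1} = (1/det) · [[d, -b], [-b, a]] = [[0.1429, 0],
 [0, 0.0714]].

Step 3 — form the quadratic (x - mu)^T · Sigma^{-1} · (x - mu):
  Sigma^{-1} · (x - mu) = (-0.4286, -0.0714).
  (x - mu)^T · [Sigma^{-1} · (x - mu)] = (-3)·(-0.4286) + (-1)·(-0.0714) = 1.3571.

Step 4 — take square root: d = √(1.3571) ≈ 1.165.

d(x, mu) = √(1.3571) ≈ 1.165


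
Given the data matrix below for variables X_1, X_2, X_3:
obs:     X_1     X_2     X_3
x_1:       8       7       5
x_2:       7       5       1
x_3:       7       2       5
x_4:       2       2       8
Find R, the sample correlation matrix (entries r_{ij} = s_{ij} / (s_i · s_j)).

Step 1 — column means:
  mean(X_1) = (8 + 7 + 7 + 2) / 4 = 24/4 = 6
  mean(X_2) = (7 + 5 + 2 + 2) / 4 = 16/4 = 4
  mean(X_3) = (5 + 1 + 5 + 8) / 4 = 19/4 = 4.75

Step 2 — sample variances and covariances s[i,j] = (1/(n-1)) · Σ_k (x_{k,i} - mean_i) · (x_{k,j} - mean_j), with n-1 = 3:
  s[X_1,X_1] = ((2)·(2) + (1)·(1) + (1)·(1) + (-4)·(-4)) / 3 = 22/3 = 7.3333
  s[X_1,X_2] = ((2)·(3) + (1)·(1) + (1)·(-2) + (-4)·(-2)) / 3 = 13/3 = 4.3333
  s[X_1,X_3] = ((2)·(0.25) + (1)·(-3.75) + (1)·(0.25) + (-4)·(3.25)) / 3 = -16/3 = -5.3333
  s[X_2,X_2] = ((3)·(3) + (1)·(1) + (-2)·(-2) + (-2)·(-2)) / 3 = 18/3 = 6
  s[X_2,X_3] = ((3)·(0.25) + (1)·(-3.75) + (-2)·(0.25) + (-2)·(3.25)) / 3 = -10/3 = -3.3333
  s[X_3,X_3] = ((0.25)·(0.25) + (-3.75)·(-3.75) + (0.25)·(0.25) + (3.25)·(3.25)) / 3 = 24.75/3 = 8.25
  Sample standard deviations s_i = √(s[i,i]):
  s(X_1) = √(7.3333) = 2.708
  s(X_2) = √(6) = 2.4495
  s(X_3) = √(8.25) = 2.8723

Step 3 — r_{ij} = s_{ij} / (s_i · s_j):
  r[X_1,X_1] = 1 (diagonal).
  r[X_1,X_2] = 4.3333 / (2.708 · 2.4495) = 4.3333 / 6.6332 = 0.6533
  r[X_1,X_3] = -5.3333 / (2.708 · 2.8723) = -5.3333 / 7.7782 = -0.6857
  r[X_2,X_2] = 1 (diagonal).
  r[X_2,X_3] = -3.3333 / (2.4495 · 2.8723) = -3.3333 / 7.0356 = -0.4738
  r[X_3,X_3] = 1 (diagonal).

R is symmetric with unit diagonal. Assembling:

R = [[1, 0.6533, -0.6857],
 [0.6533, 1, -0.4738],
 [-0.6857, -0.4738, 1]]


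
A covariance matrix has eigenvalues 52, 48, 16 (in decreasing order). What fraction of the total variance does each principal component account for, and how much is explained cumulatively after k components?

Step 1 — total variance = trace(Sigma) = Σ λ_i = 52 + 48 + 16 = 116.

Step 2 — fraction explained by component i = λ_i / Σ λ:
  PC1: 52/116 = 0.4483
  PC2: 48/116 = 0.4138
  PC3: 16/116 = 0.1379

Step 3 — cumulative fraction after k components = (λ_1 + ... + λ_k) / Σ λ:
  k = 1: 52/116 = 0.4483
  k = 2: (52 + 48)/116 = 100/116 = 0.8621
  k = 3: (52 + 48 + 16)/116 = 116/116 = 1

Summary (fraction, with percent):

explained: PC1 0.4483 (44.83%), PC2 0.4138 (41.38%), PC3 0.1379 (13.79%);  cumulative: 0.4483, 0.8621, 1


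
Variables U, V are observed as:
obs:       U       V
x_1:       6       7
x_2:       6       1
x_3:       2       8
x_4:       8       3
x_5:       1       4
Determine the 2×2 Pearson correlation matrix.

Step 1 — column means:
  mean(U) = (6 + 6 + 2 + 8 + 1) / 5 = 23/5 = 4.6
  mean(V) = (7 + 1 + 8 + 3 + 4) / 5 = 23/5 = 4.6

Step 2 — sample variances and covariances s[i,j] = (1/(n-1)) · Σ_k (x_{k,i} - mean_i) · (x_{k,j} - mean_j), with n-1 = 4:
  s[U,U] = ((1.4)·(1.4) + (1.4)·(1.4) + (-2.6)·(-2.6) + (3.4)·(3.4) + (-3.6)·(-3.6)) / 4 = 35.2/4 = 8.8
  s[U,V] = ((1.4)·(2.4) + (1.4)·(-3.6) + (-2.6)·(3.4) + (3.4)·(-1.6) + (-3.6)·(-0.6)) / 4 = -13.8/4 = -3.45
  s[V,V] = ((2.4)·(2.4) + (-3.6)·(-3.6) + (3.4)·(3.4) + (-1.6)·(-1.6) + (-0.6)·(-0.6)) / 4 = 33.2/4 = 8.3
  Sample standard deviations s_i = √(s[i,i]):
  s(U) = √(8.8) = 2.9665
  s(V) = √(8.3) = 2.881

Step 3 — r_{ij} = s_{ij} / (s_i · s_j):
  r[U,U] = 1 (diagonal).
  r[U,V] = -3.45 / (2.9665 · 2.881) = -3.45 / 8.5463 = -0.4037
  r[V,V] = 1 (diagonal).

R is symmetric with unit diagonal. Assembling:

R = [[1, -0.4037],
 [-0.4037, 1]]


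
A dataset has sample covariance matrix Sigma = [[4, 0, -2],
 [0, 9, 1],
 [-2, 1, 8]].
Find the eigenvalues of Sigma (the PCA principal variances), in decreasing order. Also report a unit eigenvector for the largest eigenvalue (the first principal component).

Step 1 — characteristic polynomial p(λ) = det(λI - Sigma) = λ³ - tr·λ² + c_1·λ - det, where tr = trace, c_1 = sum of the principal 2×2 minors, det = det(Sigma):
  tr = 4 + 9 + 8 = 21,
  c_1 = (4·9 - (0)²) + (4·8 - (-2)²) + (9·8 - (1)²) = 36 + 28 + 71 = 135,
  det = 4·(9·8 - (1)²) - (0)·((0)·8 - (1)·(-2)) + (-2)·((0)·(1) - 9·(-2)) = 4·(71) - (0)·(2) + (-2)·(18) = 248.
  So p(λ) = λ³ - 21λ² + 135λ - 248.
Step 2 — look for an integer root (rational root theorem: any rational root is an integer divisor of 248). Testing λ = 8:
  p(8) = 512 - 1344 + 1080 - 248 = 0  ✓
  Dividing out (λ - 8): p(λ) = (λ - 8)(λ² - 13λ + 31).
Step 3 — remaining eigenvalues from the quadratic λ² - 13λ + 31 = 0:
  Δ = 13² - 4·31 = 169 - 124 = 45,  λ = (13 ± √45)/2 = (13 ± 6.7082)/2 ≈ 9.8541 or 3.1459.
  Sorted: λ_1 = 9.8541,  λ_2 = 8,  λ_3 = 3.1459  (check: sum = 21 = tr ✓).

Step 4 — unit eigenvector for λ_1 ≈ 9.8541: v spans the null space of (Sigma - λ_1 I), whose rows are
  r_1 = (-5.8541, 0, -2),  r_2 = (0, -0.8541, 1),  r_3 = (-2, 1, -1.8541).
  v is orthogonal to every row, so take v ∝ r_1 × r_2 = ((0)·(1) - (-2)·(-0.8541), (-2)·(0) - (-5.8541)·(1), (-5.8541)·(-0.8541) - (0)·(0)) ≈ (-1.7082, 5.8541, 5).
  Rescale (multiply by -1 so the first nonzero entry is positive): u = (1.7082, -5.8541, -5).
  ||u|| = √((1.7082)² + (-5.8541)² + (-5)²) = √(62.1885) ≈ 7.886,  v_1 = u/||u|| ≈ (0.2166, -0.7423, -0.634) (||v_1|| = 1).

λ_1 = 9.8541,  λ_2 = 8,  λ_3 = 3.1459;  v_1 ≈ (0.2166, -0.7423, -0.634)


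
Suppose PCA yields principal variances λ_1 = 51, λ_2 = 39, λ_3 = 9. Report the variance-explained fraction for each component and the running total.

Step 1 — total variance = trace(Sigma) = Σ λ_i = 51 + 39 + 9 = 99.

Step 2 — fraction explained by component i = λ_i / Σ λ:
  PC1: 51/99 = 0.5152
  PC2: 39/99 = 0.3939
  PC3: 9/99 = 0.0909

Step 3 — cumulative fraction after k components = (λ_1 + ... + λ_k) / Σ λ:
  k = 1: 51/99 = 0.5152
  k = 2: (51 + 39)/99 = 90/99 = 0.9091
  k = 3: (51 + 39 + 9)/99 = 99/99 = 1

Summary (fraction, with percent):

explained: PC1 0.5152 (51.52%), PC2 0.3939 (39.39%), PC3 0.0909 (9.09%);  cumulative: 0.5152, 0.9091, 1


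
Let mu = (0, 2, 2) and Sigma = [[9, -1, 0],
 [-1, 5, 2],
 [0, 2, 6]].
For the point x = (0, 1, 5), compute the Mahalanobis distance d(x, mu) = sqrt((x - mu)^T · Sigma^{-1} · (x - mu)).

Step 1 — centre the observation: (x - mu) = (0, -1, 3).

Step 2 — invert Sigma (cofactor / det for 3×3, or solve directly):
  Sigma^{-1} = [[0.114, 0.0263, -0.0088],
 [0.0263, 0.2368, -0.0789],
 [-0.0088, -0.0789, 0.193]].

Step 3 — form the quadratic (x - mu)^T · Sigma^{-1} · (x - mu):
  Sigma^{-1} · (x - mu) = (-0.0526, -0.4737, 0.6579).
  (x - mu)^T · [Sigma^{-1} · (x - mu)] = (0)·(-0.0526) + (-1)·(-0.4737) + (3)·(0.6579) = 2.4474.

Step 4 — take square root: d = √(2.4474) ≈ 1.5644.

d(x, mu) = √(2.4474) ≈ 1.5644


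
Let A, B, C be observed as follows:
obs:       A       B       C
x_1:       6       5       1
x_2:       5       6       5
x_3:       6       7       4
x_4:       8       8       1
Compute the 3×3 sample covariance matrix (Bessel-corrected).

Step 1 — column means:
  mean(A) = (6 + 5 + 6 + 8) / 4 = 25/4 = 6.25
  mean(B) = (5 + 6 + 7 + 8) / 4 = 26/4 = 6.5
  mean(C) = (1 + 5 + 4 + 1) / 4 = 11/4 = 2.75

Step 2 — sample covariance S[i,j] = (1/(n-1)) · Σ_k (x_{k,i} - mean_i) · (x_{k,j} - mean_j), with n-1 = 3.
  S[A,A] = ((-0.25)·(-0.25) + (-1.25)·(-1.25) + (-0.25)·(-0.25) + (1.75)·(1.75)) / 3 = 4.75/3 = 1.5833
  S[A,B] = ((-0.25)·(-1.5) + (-1.25)·(-0.5) + (-0.25)·(0.5) + (1.75)·(1.5)) / 3 = 3.5/3 = 1.1667
  S[A,C] = ((-0.25)·(-1.75) + (-1.25)·(2.25) + (-0.25)·(1.25) + (1.75)·(-1.75)) / 3 = -5.75/3 = -1.9167
  S[B,B] = ((-1.5)·(-1.5) + (-0.5)·(-0.5) + (0.5)·(0.5) + (1.5)·(1.5)) / 3 = 5/3 = 1.6667
  S[B,C] = ((-1.5)·(-1.75) + (-0.5)·(2.25) + (0.5)·(1.25) + (1.5)·(-1.75)) / 3 = -0.5/3 = -0.1667
  S[C,C] = ((-1.75)·(-1.75) + (2.25)·(2.25) + (1.25)·(1.25) + (-1.75)·(-1.75)) / 3 = 12.75/3 = 4.25

S is symmetric (S[j,i] = S[i,j]). Assembling:

S = [[1.5833, 1.1667, -1.9167],
 [1.1667, 1.6667, -0.1667],
 [-1.9167, -0.1667, 4.25]]


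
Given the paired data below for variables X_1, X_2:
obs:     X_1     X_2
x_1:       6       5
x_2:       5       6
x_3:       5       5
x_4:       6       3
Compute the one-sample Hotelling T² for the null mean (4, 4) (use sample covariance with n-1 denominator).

Step 1 — sample mean vector:
  mean(X_1) = (6 + 5 + 5 + 6) / 4 = 22/4 = 5.5
  mean(X_2) = (5 + 6 + 5 + 3) / 4 = 19/4 = 4.75
  x̄ = (5.5, 4.75),  deviation x̄ - mu_0 = (5.5, 4.75) - (4, 4) = (1.5, 0.75).

Step 2 — sample covariance matrix, S[i,j] = (1/(n-1)) · Σ_k (x_{k,i} - mean_i) · (x_{k,j} - mean_j), divisor n-1 = 3:
  S[X_1,X_1] = ((0.5)·(0.5) + (-0.5)·(-0.5) + (-0.5)·(-0.5) + (0.5)·(0.5)) / 3 = 1/3 = 0.3333
  S[X_1,X_2] = ((0.5)·(0.25) + (-0.5)·(1.25) + (-0.5)·(0.25) + (0.5)·(-1.75)) / 3 = -1.5/3 = -0.5
  S[X_2,X_2] = ((0.25)·(0.25) + (1.25)·(1.25) + (0.25)·(0.25) + (-1.75)·(-1.75)) / 3 = 4.75/3 = 1.5833
  S = [[0.3333, -0.5],
 [-0.5, 1.5833]].

Step 3 — invert S. det(S) = 0.3333·1.5833 - (-0.5)² = 0.2778.
  S^{-1} = (1/det) · [[d, -b], [-b, a]] = [[5.7, 1.8],
 [1.8, 1.2]].

Step 4 — quadratic form (x̄ - mu_0)^T · S^{-1} · (x̄ - mu_0):
  S^{-1} · (x̄ - mu_0) = (9.9, 3.6),
  (x̄ - mu_0)^T · [...] = (1.5)·(9.9) + (0.75)·(3.6) = 17.55.

Step 5 — scale by n: T² = 4 · 17.55 = 70.2.

T² ≈ 70.2


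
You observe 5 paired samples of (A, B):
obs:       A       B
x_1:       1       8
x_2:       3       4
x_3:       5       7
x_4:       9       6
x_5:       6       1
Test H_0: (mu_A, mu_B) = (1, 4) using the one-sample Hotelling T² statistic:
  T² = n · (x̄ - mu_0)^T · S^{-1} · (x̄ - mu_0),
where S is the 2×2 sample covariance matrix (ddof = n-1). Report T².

Step 1 — sample mean vector:
  mean(A) = (1 + 3 + 5 + 9 + 6) / 5 = 24/5 = 4.8
  mean(B) = (8 + 4 + 7 + 6 + 1) / 5 = 26/5 = 5.2
  x̄ = (4.8, 5.2),  deviation x̄ - mu_0 = (4.8, 5.2) - (1, 4) = (3.8, 1.2).

Step 2 — sample covariance matrix, S[i,j] = (1/(n-1)) · Σ_k (x_{k,i} - mean_i) · (x_{k,j} - mean_j), divisor n-1 = 4:
  S[A,A] = ((-3.8)·(-3.8) + (-1.8)·(-1.8) + (0.2)·(0.2) + (4.2)·(4.2) + (1.2)·(1.2)) / 4 = 36.8/4 = 9.2
  S[A,B] = ((-3.8)·(2.8) + (-1.8)·(-1.2) + (0.2)·(1.8) + (4.2)·(0.8) + (1.2)·(-4.2)) / 4 = -9.8/4 = -2.45
  S[B,B] = ((2.8)·(2.8) + (-1.2)·(-1.2) + (1.8)·(1.8) + (0.8)·(0.8) + (-4.2)·(-4.2)) / 4 = 30.8/4 = 7.7
  S = [[9.2, -2.45],
 [-2.45, 7.7]].

Step 3 — invert S. det(S) = 9.2·7.7 - (-2.45)² = 64.8375.
  S^{-1} = (1/det) · [[d, -b], [-b, a]] = [[0.1188, 0.0378],
 [0.0378, 0.1419]].

Step 4 — quadratic form (x̄ - mu_0)^T · S^{-1} · (x̄ - mu_0):
  S^{-1} · (x̄ - mu_0) = (0.4966, 0.3139),
  (x̄ - mu_0)^T · [...] = (3.8)·(0.4966) + (1.2)·(0.3139) = 2.2638.

Step 5 — scale by n: T² = 5 · 2.2638 = 11.3191.

T² ≈ 11.3191


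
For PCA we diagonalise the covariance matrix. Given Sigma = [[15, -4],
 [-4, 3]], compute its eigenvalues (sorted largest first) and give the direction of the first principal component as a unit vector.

Step 1 — characteristic polynomial of 2×2 Sigma:
  det(Sigma - λI) = λ² - trace · λ + det = 0.
  trace = 15 + 3 = 18, det = 15·3 - (-4)² = 29.
Step 2 — discriminant:
  Δ = trace² - 4·det = 324 - 116 = 208.
Step 3 — eigenvalues:
  λ = (trace ± √Δ)/2 = (18 ± 14.4222)/2,
  λ_1 = 16.2111,  λ_2 = 1.7889.

Step 4 — unit eigenvector for λ_1: solve (Sigma - λ_1 I)v = 0. First row:
  (15 - 16.2111)·v_x + (-4)·v_y = 0, i.e. (-1.2111)·v_x + (-4)·v_y = 0,
  so v ∝ (b, λ_1 - a) = (-4, 1.2111); multiply by -1 so the first entry is positive: u = (4, -1.2111).
  ||u|| = √((4)² + (-1.2111)²) = √(17.4668) ≈ 4.1793,
  v_1 = u/||u|| ≈ (0.9571, -0.2898) (||v_1|| = 1).

λ_1 = 16.2111,  λ_2 = 1.7889;  v_1 ≈ (0.9571, -0.2898)


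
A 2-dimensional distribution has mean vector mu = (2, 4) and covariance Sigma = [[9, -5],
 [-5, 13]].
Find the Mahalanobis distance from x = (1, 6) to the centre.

Step 1 — centre the observation: (x - mu) = (-1, 2).

Step 2 — invert Sigma. det(Sigma) = 9·13 - (-5)² = 92.
  Sigma^{-1} = (1/det) · [[d, -b], [-b, a]] = [[0.1413, 0.0543],
 [0.0543, 0.0978]].

Step 3 — form the quadratic (x - mu)^T · Sigma^{-1} · (x - mu):
  Sigma^{-1} · (x - mu) = (-0.0326, 0.1413).
  (x - mu)^T · [Sigma^{-1} · (x - mu)] = (-1)·(-0.0326) + (2)·(0.1413) = 0.3152.

Step 4 — take square root: d = √(0.3152) ≈ 0.5614.

d(x, mu) = √(0.3152) ≈ 0.5614


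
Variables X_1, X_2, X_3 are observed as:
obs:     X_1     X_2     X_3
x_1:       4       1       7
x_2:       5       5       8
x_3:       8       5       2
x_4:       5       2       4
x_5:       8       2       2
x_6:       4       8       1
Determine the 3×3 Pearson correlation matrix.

Step 1 — column means:
  mean(X_1) = (4 + 5 + 8 + 5 + 8 + 4) / 6 = 34/6 = 5.6667
  mean(X_2) = (1 + 5 + 5 + 2 + 2 + 8) / 6 = 23/6 = 3.8333
  mean(X_3) = (7 + 8 + 2 + 4 + 2 + 1) / 6 = 24/6 = 4

Step 2 — sample variances and covariances s[i,j] = (1/(n-1)) · Σ_k (x_{k,i} - mean_i) · (x_{k,j} - mean_j), with n-1 = 5:
  s[X_1,X_1] = ((-1.6667)·(-1.6667) + (-0.6667)·(-0.6667) + (2.3333)·(2.3333) + (-0.6667)·(-0.6667) + (2.3333)·(2.3333) + (-1.6667)·(-1.6667)) / 5 = 17.3333/5 = 3.4667
  s[X_1,X_2] = ((-1.6667)·(-2.8333) + (-0.6667)·(1.1667) + (2.3333)·(1.1667) + (-0.6667)·(-1.8333) + (2.3333)·(-1.8333) + (-1.6667)·(4.1667)) / 5 = -3.3333/5 = -0.6667
  s[X_1,X_3] = ((-1.6667)·(3) + (-0.6667)·(4) + (2.3333)·(-2) + (-0.6667)·(0) + (2.3333)·(-2) + (-1.6667)·(-3)) / 5 = -12/5 = -2.4
  s[X_2,X_2] = ((-2.8333)·(-2.8333) + (1.1667)·(1.1667) + (1.1667)·(1.1667) + (-1.8333)·(-1.8333) + (-1.8333)·(-1.8333) + (4.1667)·(4.1667)) / 5 = 34.8333/5 = 6.9667
  s[X_2,X_3] = ((-2.8333)·(3) + (1.1667)·(4) + (1.1667)·(-2) + (-1.8333)·(0) + (-1.8333)·(-2) + (4.1667)·(-3)) / 5 = -15/5 = -3
  s[X_3,X_3] = ((3)·(3) + (4)·(4) + (-2)·(-2) + (0)·(0) + (-2)·(-2) + (-3)·(-3)) / 5 = 42/5 = 8.4
  Sample standard deviations s_i = √(s[i,i]):
  s(X_1) = √(3.4667) = 1.8619
  s(X_2) = √(6.9667) = 2.6394
  s(X_3) = √(8.4) = 2.8983

Step 3 — r_{ij} = s_{ij} / (s_i · s_j):
  r[X_1,X_1] = 1 (diagonal).
  r[X_1,X_2] = -0.6667 / (1.8619 · 2.6394) = -0.6667 / 4.9144 = -0.1357
  r[X_1,X_3] = -2.4 / (1.8619 · 2.8983) = -2.4 / 5.3963 = -0.4447
  r[X_2,X_2] = 1 (diagonal).
  r[X_2,X_3] = -3 / (2.6394 · 2.8983) = -3 / 7.6498 = -0.3922
  r[X_3,X_3] = 1 (diagonal).

R is symmetric with unit diagonal. Assembling:

R = [[1, -0.1357, -0.4447],
 [-0.1357, 1, -0.3922],
 [-0.4447, -0.3922, 1]]


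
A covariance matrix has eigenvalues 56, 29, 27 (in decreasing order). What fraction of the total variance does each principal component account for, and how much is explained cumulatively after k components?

Step 1 — total variance = trace(Sigma) = Σ λ_i = 56 + 29 + 27 = 112.

Step 2 — fraction explained by component i = λ_i / Σ λ:
  PC1: 56/112 = 0.5
  PC2: 29/112 = 0.2589
  PC3: 27/112 = 0.2411

Step 3 — cumulative fraction after k components = (λ_1 + ... + λ_k) / Σ λ:
  k = 1: 56/112 = 0.5
  k = 2: (56 + 29)/112 = 85/112 = 0.7589
  k = 3: (56 + 29 + 27)/112 = 112/112 = 1

Summary (fraction, with percent):

explained: PC1 0.5 (50%), PC2 0.2589 (25.89%), PC3 0.2411 (24.11%);  cumulative: 0.5, 0.7589, 1


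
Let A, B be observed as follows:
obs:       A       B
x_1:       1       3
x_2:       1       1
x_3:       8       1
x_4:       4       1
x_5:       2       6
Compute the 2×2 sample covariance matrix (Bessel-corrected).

Step 1 — column means:
  mean(A) = (1 + 1 + 8 + 4 + 2) / 5 = 16/5 = 3.2
  mean(B) = (3 + 1 + 1 + 1 + 6) / 5 = 12/5 = 2.4

Step 2 — sample covariance S[i,j] = (1/(n-1)) · Σ_k (x_{k,i} - mean_i) · (x_{k,j} - mean_j), with n-1 = 4.
  S[A,A] = ((-2.2)·(-2.2) + (-2.2)·(-2.2) + (4.8)·(4.8) + (0.8)·(0.8) + (-1.2)·(-1.2)) / 4 = 34.8/4 = 8.7
  S[A,B] = ((-2.2)·(0.6) + (-2.2)·(-1.4) + (4.8)·(-1.4) + (0.8)·(-1.4) + (-1.2)·(3.6)) / 4 = -10.4/4 = -2.6
  S[B,B] = ((0.6)·(0.6) + (-1.4)·(-1.4) + (-1.4)·(-1.4) + (-1.4)·(-1.4) + (3.6)·(3.6)) / 4 = 19.2/4 = 4.8

S is symmetric (S[j,i] = S[i,j]). Assembling:

S = [[8.7, -2.6],
 [-2.6, 4.8]]


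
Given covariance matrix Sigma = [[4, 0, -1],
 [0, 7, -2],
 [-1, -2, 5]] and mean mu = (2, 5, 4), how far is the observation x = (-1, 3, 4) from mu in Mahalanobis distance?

Step 1 — centre the observation: (x - mu) = (-3, -2, 0).

Step 2 — invert Sigma (cofactor / det for 3×3, or solve directly):
  Sigma^{-1} = [[0.265, 0.0171, 0.0598],
 [0.0171, 0.1624, 0.0684],
 [0.0598, 0.0684, 0.2393]].

Step 3 — form the quadratic (x - mu)^T · Sigma^{-1} · (x - mu):
  Sigma^{-1} · (x - mu) = (-0.8291, -0.3761, -0.3162).
  (x - mu)^T · [Sigma^{-1} · (x - mu)] = (-3)·(-0.8291) + (-2)·(-0.3761) + (0)·(-0.3162) = 3.2393.

Step 4 — take square root: d = √(3.2393) ≈ 1.7998.

d(x, mu) = √(3.2393) ≈ 1.7998


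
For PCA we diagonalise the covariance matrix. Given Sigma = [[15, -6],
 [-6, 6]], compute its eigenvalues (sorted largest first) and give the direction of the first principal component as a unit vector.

Step 1 — characteristic polynomial of 2×2 Sigma:
  det(Sigma - λI) = λ² - trace · λ + det = 0.
  trace = 15 + 6 = 21, det = 15·6 - (-6)² = 54.
Step 2 — discriminant:
  Δ = trace² - 4·det = 441 - 216 = 225.
Step 3 — eigenvalues:
  λ = (trace ± √Δ)/2 = (21 ± 15)/2,
  λ_1 = 18,  λ_2 = 3.

Step 4 — unit eigenvector for λ_1: solve (Sigma - λ_1 I)v = 0. First row:
  (15 - 18)·v_x + (-6)·v_y = 0, i.e. (-3)·v_x + (-6)·v_y = 0,
  so v ∝ (b, λ_1 - a) = (-6, 3); multiply by -1 so the first entry is positive: u = (6, -3).
  ||u|| = √((6)² + (-3)²) = √(45) ≈ 6.7082,
  v_1 = u/||u|| ≈ (0.8944, -0.4472) (||v_1|| = 1).

λ_1 = 18,  λ_2 = 3;  v_1 ≈ (0.8944, -0.4472)


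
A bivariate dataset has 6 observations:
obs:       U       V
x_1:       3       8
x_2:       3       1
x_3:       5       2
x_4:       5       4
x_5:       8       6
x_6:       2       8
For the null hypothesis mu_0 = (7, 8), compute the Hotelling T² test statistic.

Step 1 — sample mean vector:
  mean(U) = (3 + 3 + 5 + 5 + 8 + 2) / 6 = 26/6 = 4.3333
  mean(V) = (8 + 1 + 2 + 4 + 6 + 8) / 6 = 29/6 = 4.8333
  x̄ = (4.3333, 4.8333),  deviation x̄ - mu_0 = (4.3333, 4.8333) - (7, 8) = (-2.6667, -3.1667).

Step 2 — sample covariance matrix, S[i,j] = (1/(n-1)) · Σ_k (x_{k,i} - mean_i) · (x_{k,j} - mean_j), divisor n-1 = 5:
  S[U,U] = ((-1.3333)·(-1.3333) + (-1.3333)·(-1.3333) + (0.6667)·(0.6667) + (0.6667)·(0.6667) + (3.6667)·(3.6667) + (-2.3333)·(-2.3333)) / 5 = 23.3333/5 = 4.6667
  S[U,V] = ((-1.3333)·(3.1667) + (-1.3333)·(-3.8333) + (0.6667)·(-2.8333) + (0.6667)·(-0.8333) + (3.6667)·(1.1667) + (-2.3333)·(3.1667)) / 5 = -4.6667/5 = -0.9333
  S[V,V] = ((3.1667)·(3.1667) + (-3.8333)·(-3.8333) + (-2.8333)·(-2.8333) + (-0.8333)·(-0.8333) + (1.1667)·(1.1667) + (3.1667)·(3.1667)) / 5 = 44.8333/5 = 8.9667
  S = [[4.6667, -0.9333],
 [-0.9333, 8.9667]].

Step 3 — invert S. det(S) = 4.6667·8.9667 - (-0.9333)² = 40.9733.
  S^{-1} = (1/det) · [[d, -b], [-b, a]] = [[0.2188, 0.0228],
 [0.0228, 0.1139]].

Step 4 — quadratic form (x̄ - mu_0)^T · S^{-1} · (x̄ - mu_0):
  S^{-1} · (x̄ - mu_0) = (-0.6557, -0.4214),
  (x̄ - mu_0)^T · [...] = (-2.6667)·(-0.6557) + (-3.1667)·(-0.4214) = 3.083.

Step 5 — scale by n: T² = 6 · 3.083 = 18.4982.

T² ≈ 18.4982


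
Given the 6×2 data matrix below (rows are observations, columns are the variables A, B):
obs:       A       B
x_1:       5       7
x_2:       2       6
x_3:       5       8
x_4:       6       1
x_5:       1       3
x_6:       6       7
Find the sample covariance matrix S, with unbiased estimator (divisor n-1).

Step 1 — column means:
  mean(A) = (5 + 2 + 5 + 6 + 1 + 6) / 6 = 25/6 = 4.1667
  mean(B) = (7 + 6 + 8 + 1 + 3 + 7) / 6 = 32/6 = 5.3333

Step 2 — sample covariance S[i,j] = (1/(n-1)) · Σ_k (x_{k,i} - mean_i) · (x_{k,j} - mean_j), with n-1 = 5.
  S[A,A] = ((0.8333)·(0.8333) + (-2.1667)·(-2.1667) + (0.8333)·(0.8333) + (1.8333)·(1.8333) + (-3.1667)·(-3.1667) + (1.8333)·(1.8333)) / 5 = 22.8333/5 = 4.5667
  S[A,B] = ((0.8333)·(1.6667) + (-2.1667)·(0.6667) + (0.8333)·(2.6667) + (1.8333)·(-4.3333) + (-3.1667)·(-2.3333) + (1.8333)·(1.6667)) / 5 = 4.6667/5 = 0.9333
  S[B,B] = ((1.6667)·(1.6667) + (0.6667)·(0.6667) + (2.6667)·(2.6667) + (-4.3333)·(-4.3333) + (-2.3333)·(-2.3333) + (1.6667)·(1.6667)) / 5 = 37.3333/5 = 7.4667

S is symmetric (S[j,i] = S[i,j]). Assembling:

S = [[4.5667, 0.9333],
 [0.9333, 7.4667]]


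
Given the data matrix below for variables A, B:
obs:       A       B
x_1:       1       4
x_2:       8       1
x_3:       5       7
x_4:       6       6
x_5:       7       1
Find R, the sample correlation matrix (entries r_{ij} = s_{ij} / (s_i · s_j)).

Step 1 — column means:
  mean(A) = (1 + 8 + 5 + 6 + 7) / 5 = 27/5 = 5.4
  mean(B) = (4 + 1 + 7 + 6 + 1) / 5 = 19/5 = 3.8

Step 2 — sample variances and covariances s[i,j] = (1/(n-1)) · Σ_k (x_{k,i} - mean_i) · (x_{k,j} - mean_j), with n-1 = 4:
  s[A,A] = ((-4.4)·(-4.4) + (2.6)·(2.6) + (-0.4)·(-0.4) + (0.6)·(0.6) + (1.6)·(1.6)) / 4 = 29.2/4 = 7.3
  s[A,B] = ((-4.4)·(0.2) + (2.6)·(-2.8) + (-0.4)·(3.2) + (0.6)·(2.2) + (1.6)·(-2.8)) / 4 = -12.6/4 = -3.15
  s[B,B] = ((0.2)·(0.2) + (-2.8)·(-2.8) + (3.2)·(3.2) + (2.2)·(2.2) + (-2.8)·(-2.8)) / 4 = 30.8/4 = 7.7
  Sample standard deviations s_i = √(s[i,i]):
  s(A) = √(7.3) = 2.7019
  s(B) = √(7.7) = 2.7749

Step 3 — r_{ij} = s_{ij} / (s_i · s_j):
  r[A,A] = 1 (diagonal).
  r[A,B] = -3.15 / (2.7019 · 2.7749) = -3.15 / 7.4973 = -0.4201
  r[B,B] = 1 (diagonal).

R is symmetric with unit diagonal. Assembling:

R = [[1, -0.4201],
 [-0.4201, 1]]


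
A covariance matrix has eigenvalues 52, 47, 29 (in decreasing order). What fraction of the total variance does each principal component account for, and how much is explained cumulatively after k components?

Step 1 — total variance = trace(Sigma) = Σ λ_i = 52 + 47 + 29 = 128.

Step 2 — fraction explained by component i = λ_i / Σ λ:
  PC1: 52/128 = 0.4062
  PC2: 47/128 = 0.3672
  PC3: 29/128 = 0.2266

Step 3 — cumulative fraction after k components = (λ_1 + ... + λ_k) / Σ λ:
  k = 1: 52/128 = 0.4062
  k = 2: (52 + 47)/128 = 99/128 = 0.7734
  k = 3: (52 + 47 + 29)/128 = 128/128 = 1

Summary (fraction, with percent):

explained: PC1 0.4062 (40.62%), PC2 0.3672 (36.72%), PC3 0.2266 (22.66%);  cumulative: 0.4062, 0.7734, 1


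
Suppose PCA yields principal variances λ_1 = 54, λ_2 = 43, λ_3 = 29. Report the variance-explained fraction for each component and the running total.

Step 1 — total variance = trace(Sigma) = Σ λ_i = 54 + 43 + 29 = 126.

Step 2 — fraction explained by component i = λ_i / Σ λ:
  PC1: 54/126 = 0.4286
  PC2: 43/126 = 0.3413
  PC3: 29/126 = 0.2302

Step 3 — cumulative fraction after k components = (λ_1 + ... + λ_k) / Σ λ:
  k = 1: 54/126 = 0.4286
  k = 2: (54 + 43)/126 = 97/126 = 0.7698
  k = 3: (54 + 43 + 29)/126 = 126/126 = 1

Summary (fraction, with percent):

explained: PC1 0.4286 (42.86%), PC2 0.3413 (34.13%), PC3 0.2302 (23.02%);  cumulative: 0.4286, 0.7698, 1


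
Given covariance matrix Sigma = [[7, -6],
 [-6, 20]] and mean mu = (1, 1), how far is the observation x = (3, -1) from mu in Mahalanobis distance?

Step 1 — centre the observation: (x - mu) = (2, -2).

Step 2 — invert Sigma. det(Sigma) = 7·20 - (-6)² = 104.
  Sigma^{-1} = (1/det) · [[d, -b], [-b, a]] = [[0.1923, 0.0577],
 [0.0577, 0.0673]].

Step 3 — form the quadratic (x - mu)^T · Sigma^{-1} · (x - mu):
  Sigma^{-1} · (x - mu) = (0.2692, -0.0192).
  (x - mu)^T · [Sigma^{-1} · (x - mu)] = (2)·(0.2692) + (-2)·(-0.0192) = 0.5769.

Step 4 — take square root: d = √(0.5769) ≈ 0.7596.

d(x, mu) = √(0.5769) ≈ 0.7596


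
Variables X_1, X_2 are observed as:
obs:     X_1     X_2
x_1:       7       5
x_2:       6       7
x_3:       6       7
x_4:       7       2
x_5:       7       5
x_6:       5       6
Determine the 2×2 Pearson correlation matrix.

Step 1 — column means:
  mean(X_1) = (7 + 6 + 6 + 7 + 7 + 5) / 6 = 38/6 = 6.3333
  mean(X_2) = (5 + 7 + 7 + 2 + 5 + 6) / 6 = 32/6 = 5.3333

Step 2 — sample variances and covariances s[i,j] = (1/(n-1)) · Σ_k (x_{k,i} - mean_i) · (x_{k,j} - mean_j), with n-1 = 5:
  s[X_1,X_1] = ((0.6667)·(0.6667) + (-0.3333)·(-0.3333) + (-0.3333)·(-0.3333) + (0.6667)·(0.6667) + (0.6667)·(0.6667) + (-1.3333)·(-1.3333)) / 5 = 3.3333/5 = 0.6667
  s[X_1,X_2] = ((0.6667)·(-0.3333) + (-0.3333)·(1.6667) + (-0.3333)·(1.6667) + (0.6667)·(-3.3333) + (0.6667)·(-0.3333) + (-1.3333)·(0.6667)) / 5 = -4.6667/5 = -0.9333
  s[X_2,X_2] = ((-0.3333)·(-0.3333) + (1.6667)·(1.6667) + (1.6667)·(1.6667) + (-3.3333)·(-3.3333) + (-0.3333)·(-0.3333) + (0.6667)·(0.6667)) / 5 = 17.3333/5 = 3.4667
  Sample standard deviations s_i = √(s[i,i]):
  s(X_1) = √(0.6667) = 0.8165
  s(X_2) = √(3.4667) = 1.8619

Step 3 — r_{ij} = s_{ij} / (s_i · s_j):
  r[X_1,X_1] = 1 (diagonal).
  r[X_1,X_2] = -0.9333 / (0.8165 · 1.8619) = -0.9333 / 1.5202 = -0.6139
  r[X_2,X_2] = 1 (diagonal).

R is symmetric with unit diagonal. Assembling:

R = [[1, -0.6139],
 [-0.6139, 1]]


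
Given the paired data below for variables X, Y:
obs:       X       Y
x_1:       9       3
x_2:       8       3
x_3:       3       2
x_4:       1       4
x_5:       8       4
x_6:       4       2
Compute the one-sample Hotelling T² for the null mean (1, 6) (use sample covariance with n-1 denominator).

Step 1 — sample mean vector:
  mean(X) = (9 + 8 + 3 + 1 + 8 + 4) / 6 = 33/6 = 5.5
  mean(Y) = (3 + 3 + 2 + 4 + 4 + 2) / 6 = 18/6 = 3
  x̄ = (5.5, 3),  deviation x̄ - mu_0 = (5.5, 3) - (1, 6) = (4.5, -3).

Step 2 — sample covariance matrix, S[i,j] = (1/(n-1)) · Σ_k (x_{k,i} - mean_i) · (x_{k,j} - mean_j), divisor n-1 = 5:
  S[X,X] = ((3.5)·(3.5) + (2.5)·(2.5) + (-2.5)·(-2.5) + (-4.5)·(-4.5) + (2.5)·(2.5) + (-1.5)·(-1.5)) / 5 = 53.5/5 = 10.7
  S[X,Y] = ((3.5)·(0) + (2.5)·(0) + (-2.5)·(-1) + (-4.5)·(1) + (2.5)·(1) + (-1.5)·(-1)) / 5 = 2/5 = 0.4
  S[Y,Y] = ((0)·(0) + (0)·(0) + (-1)·(-1) + (1)·(1) + (1)·(1) + (-1)·(-1)) / 5 = 4/5 = 0.8
  S = [[10.7, 0.4],
 [0.4, 0.8]].

Step 3 — invert S. det(S) = 10.7·0.8 - (0.4)² = 8.4.
  S^{-1} = (1/det) · [[d, -b], [-b, a]] = [[0.0952, -0.0476],
 [-0.0476, 1.2738]].

Step 4 — quadratic form (x̄ - mu_0)^T · S^{-1} · (x̄ - mu_0):
  S^{-1} · (x̄ - mu_0) = (0.5714, -4.0357),
  (x̄ - mu_0)^T · [...] = (4.5)·(0.5714) + (-3)·(-4.0357) = 14.6786.

Step 5 — scale by n: T² = 6 · 14.6786 = 88.0714.

T² ≈ 88.0714


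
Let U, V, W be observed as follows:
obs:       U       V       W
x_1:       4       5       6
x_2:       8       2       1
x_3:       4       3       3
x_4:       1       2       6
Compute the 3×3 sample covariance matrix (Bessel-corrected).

Step 1 — column means:
  mean(U) = (4 + 8 + 4 + 1) / 4 = 17/4 = 4.25
  mean(V) = (5 + 2 + 3 + 2) / 4 = 12/4 = 3
  mean(W) = (6 + 1 + 3 + 6) / 4 = 16/4 = 4

Step 2 — sample covariance S[i,j] = (1/(n-1)) · Σ_k (x_{k,i} - mean_i) · (x_{k,j} - mean_j), with n-1 = 3.
  S[U,U] = ((-0.25)·(-0.25) + (3.75)·(3.75) + (-0.25)·(-0.25) + (-3.25)·(-3.25)) / 3 = 24.75/3 = 8.25
  S[U,V] = ((-0.25)·(2) + (3.75)·(-1) + (-0.25)·(0) + (-3.25)·(-1)) / 3 = -1/3 = -0.3333
  S[U,W] = ((-0.25)·(2) + (3.75)·(-3) + (-0.25)·(-1) + (-3.25)·(2)) / 3 = -18/3 = -6
  S[V,V] = ((2)·(2) + (-1)·(-1) + (0)·(0) + (-1)·(-1)) / 3 = 6/3 = 2
  S[V,W] = ((2)·(2) + (-1)·(-3) + (0)·(-1) + (-1)·(2)) / 3 = 5/3 = 1.6667
  S[W,W] = ((2)·(2) + (-3)·(-3) + (-1)·(-1) + (2)·(2)) / 3 = 18/3 = 6

S is symmetric (S[j,i] = S[i,j]). Assembling:

S = [[8.25, -0.3333, -6],
 [-0.3333, 2, 1.6667],
 [-6, 1.6667, 6]]


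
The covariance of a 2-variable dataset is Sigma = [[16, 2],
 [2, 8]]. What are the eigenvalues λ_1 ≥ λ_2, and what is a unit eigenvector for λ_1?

Step 1 — characteristic polynomial of 2×2 Sigma:
  det(Sigma - λI) = λ² - trace · λ + det = 0.
  trace = 16 + 8 = 24, det = 16·8 - (2)² = 124.
Step 2 — discriminant:
  Δ = trace² - 4·det = 576 - 496 = 80.
Step 3 — eigenvalues:
  λ = (trace ± √Δ)/2 = (24 ± 8.9443)/2,
  λ_1 = 16.4721,  λ_2 = 7.5279.

Step 4 — unit eigenvector for λ_1: solve (Sigma - λ_1 I)v = 0. First row:
  (16 - 16.4721)·v_x + (2)·v_y = 0, i.e. (-0.4721)·v_x + (2)·v_y = 0,
  so v ∝ (b, λ_1 - a) = (2, 0.4721) = u.
  ||u|| = √((2)² + (0.4721)²) = √(4.2229) ≈ 2.055,
  v_1 = u/||u|| ≈ (0.9732, 0.2298) (||v_1|| = 1).

λ_1 = 16.4721,  λ_2 = 7.5279;  v_1 ≈ (0.9732, 0.2298)


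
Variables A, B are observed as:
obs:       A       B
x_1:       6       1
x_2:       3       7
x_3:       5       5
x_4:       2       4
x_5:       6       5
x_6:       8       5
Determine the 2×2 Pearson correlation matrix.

Step 1 — column means:
  mean(A) = (6 + 3 + 5 + 2 + 6 + 8) / 6 = 30/6 = 5
  mean(B) = (1 + 7 + 5 + 4 + 5 + 5) / 6 = 27/6 = 4.5

Step 2 — sample variances and covariances s[i,j] = (1/(n-1)) · Σ_k (x_{k,i} - mean_i) · (x_{k,j} - mean_j), with n-1 = 5:
  s[A,A] = ((1)·(1) + (-2)·(-2) + (0)·(0) + (-3)·(-3) + (1)·(1) + (3)·(3)) / 5 = 24/5 = 4.8
  s[A,B] = ((1)·(-3.5) + (-2)·(2.5) + (0)·(0.5) + (-3)·(-0.5) + (1)·(0.5) + (3)·(0.5)) / 5 = -5/5 = -1
  s[B,B] = ((-3.5)·(-3.5) + (2.5)·(2.5) + (0.5)·(0.5) + (-0.5)·(-0.5) + (0.5)·(0.5) + (0.5)·(0.5)) / 5 = 19.5/5 = 3.9
  Sample standard deviations s_i = √(s[i,i]):
  s(A) = √(4.8) = 2.1909
  s(B) = √(3.9) = 1.9748

Step 3 — r_{ij} = s_{ij} / (s_i · s_j):
  r[A,A] = 1 (diagonal).
  r[A,B] = -1 / (2.1909 · 1.9748) = -1 / 4.3267 = -0.2311
  r[B,B] = 1 (diagonal).

R is symmetric with unit diagonal. Assembling:

R = [[1, -0.2311],
 [-0.2311, 1]]


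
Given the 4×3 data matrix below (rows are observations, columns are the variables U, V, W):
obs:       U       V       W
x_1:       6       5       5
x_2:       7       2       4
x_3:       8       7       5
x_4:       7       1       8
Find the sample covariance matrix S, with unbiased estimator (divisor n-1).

Step 1 — column means:
  mean(U) = (6 + 7 + 8 + 7) / 4 = 28/4 = 7
  mean(V) = (5 + 2 + 7 + 1) / 4 = 15/4 = 3.75
  mean(W) = (5 + 4 + 5 + 8) / 4 = 22/4 = 5.5

Step 2 — sample covariance S[i,j] = (1/(n-1)) · Σ_k (x_{k,i} - mean_i) · (x_{k,j} - mean_j), with n-1 = 3.
  S[U,U] = ((-1)·(-1) + (0)·(0) + (1)·(1) + (0)·(0)) / 3 = 2/3 = 0.6667
  S[U,V] = ((-1)·(1.25) + (0)·(-1.75) + (1)·(3.25) + (0)·(-2.75)) / 3 = 2/3 = 0.6667
  S[U,W] = ((-1)·(-0.5) + (0)·(-1.5) + (1)·(-0.5) + (0)·(2.5)) / 3 = 0/3 = 0
  S[V,V] = ((1.25)·(1.25) + (-1.75)·(-1.75) + (3.25)·(3.25) + (-2.75)·(-2.75)) / 3 = 22.75/3 = 7.5833
  S[V,W] = ((1.25)·(-0.5) + (-1.75)·(-1.5) + (3.25)·(-0.5) + (-2.75)·(2.5)) / 3 = -6.5/3 = -2.1667
  S[W,W] = ((-0.5)·(-0.5) + (-1.5)·(-1.5) + (-0.5)·(-0.5) + (2.5)·(2.5)) / 3 = 9/3 = 3

S is symmetric (S[j,i] = S[i,j]). Assembling:

S = [[0.6667, 0.6667, 0],
 [0.6667, 7.5833, -2.1667],
 [0, -2.1667, 3]]


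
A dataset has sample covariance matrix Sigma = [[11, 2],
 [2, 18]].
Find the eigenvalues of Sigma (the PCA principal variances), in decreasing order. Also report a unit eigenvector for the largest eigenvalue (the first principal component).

Step 1 — characteristic polynomial of 2×2 Sigma:
  det(Sigma - λI) = λ² - trace · λ + det = 0.
  trace = 11 + 18 = 29, det = 11·18 - (2)² = 194.
Step 2 — discriminant:
  Δ = trace² - 4·det = 841 - 776 = 65.
Step 3 — eigenvalues:
  λ = (trace ± √Δ)/2 = (29 ± 8.0623)/2,
  λ_1 = 18.5311,  λ_2 = 10.4689.

Step 4 — unit eigenvector for λ_1: solve (Sigma - λ_1 I)v = 0. First row:
  (11 - 18.5311)·v_x + (2)·v_y = 0, i.e. (-7.5311)·v_x + (2)·v_y = 0,
  so v ∝ (b, λ_1 - a) = (2, 7.5311) = u.
  ||u|| = √((2)² + (7.5311)²) = √(60.7179) ≈ 7.7922,
  v_1 = u/||u|| ≈ (0.2567, 0.9665) (||v_1|| = 1).

λ_1 = 18.5311,  λ_2 = 10.4689;  v_1 ≈ (0.2567, 0.9665)


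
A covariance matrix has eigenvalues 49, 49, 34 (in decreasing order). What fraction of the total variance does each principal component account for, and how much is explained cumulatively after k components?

Step 1 — total variance = trace(Sigma) = Σ λ_i = 49 + 49 + 34 = 132.

Step 2 — fraction explained by component i = λ_i / Σ λ:
  PC1: 49/132 = 0.3712
  PC2: 49/132 = 0.3712
  PC3: 34/132 = 0.2576

Step 3 — cumulative fraction after k components = (λ_1 + ... + λ_k) / Σ λ:
  k = 1: 49/132 = 0.3712
  k = 2: (49 + 49)/132 = 98/132 = 0.7424
  k = 3: (49 + 49 + 34)/132 = 132/132 = 1

Summary (fraction, with percent):

explained: PC1 0.3712 (37.12%), PC2 0.3712 (37.12%), PC3 0.2576 (25.76%);  cumulative: 0.3712, 0.7424, 1


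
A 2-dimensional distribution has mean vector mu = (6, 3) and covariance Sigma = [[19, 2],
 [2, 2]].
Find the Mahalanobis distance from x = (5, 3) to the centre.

Step 1 — centre the observation: (x - mu) = (-1, 0).

Step 2 — invert Sigma. det(Sigma) = 19·2 - (2)² = 34.
  Sigma^{-1} = (1/det) · [[d, -b], [-b, a]] = [[0.0588, -0.0588],
 [-0.0588, 0.5588]].

Step 3 — form the quadratic (x - mu)^T · Sigma^{-1} · (x - mu):
  Sigma^{-1} · (x - mu) = (-0.0588, 0.0588).
  (x - mu)^T · [Sigma^{-1} · (x - mu)] = (-1)·(-0.0588) + (0)·(0.0588) = 0.0588.

Step 4 — take square root: d = √(0.0588) ≈ 0.2425.

d(x, mu) = √(0.0588) ≈ 0.2425


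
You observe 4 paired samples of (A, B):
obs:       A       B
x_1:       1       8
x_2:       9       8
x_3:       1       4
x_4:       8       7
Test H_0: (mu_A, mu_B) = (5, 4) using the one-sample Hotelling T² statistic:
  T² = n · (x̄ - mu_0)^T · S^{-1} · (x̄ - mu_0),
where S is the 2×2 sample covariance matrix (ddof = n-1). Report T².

Step 1 — sample mean vector:
  mean(A) = (1 + 9 + 1 + 8) / 4 = 19/4 = 4.75
  mean(B) = (8 + 8 + 4 + 7) / 4 = 27/4 = 6.75
  x̄ = (4.75, 6.75),  deviation x̄ - mu_0 = (4.75, 6.75) - (5, 4) = (-0.25, 2.75).

Step 2 — sample covariance matrix, S[i,j] = (1/(n-1)) · Σ_k (x_{k,i} - mean_i) · (x_{k,j} - mean_j), divisor n-1 = 3:
  S[A,A] = ((-3.75)·(-3.75) + (4.25)·(4.25) + (-3.75)·(-3.75) + (3.25)·(3.25)) / 3 = 56.75/3 = 18.9167
  S[A,B] = ((-3.75)·(1.25) + (4.25)·(1.25) + (-3.75)·(-2.75) + (3.25)·(0.25)) / 3 = 11.75/3 = 3.9167
  S[B,B] = ((1.25)·(1.25) + (1.25)·(1.25) + (-2.75)·(-2.75) + (0.25)·(0.25)) / 3 = 10.75/3 = 3.5833
  S = [[18.9167, 3.9167],
 [3.9167, 3.5833]].

Step 3 — invert S. det(S) = 18.9167·3.5833 - (3.9167)² = 52.4444.
  S^{-1} = (1/det) · [[d, -b], [-b, a]] = [[0.0683, -0.0747],
 [-0.0747, 0.3607]].

Step 4 — quadratic form (x̄ - mu_0)^T · S^{-1} · (x̄ - mu_0):
  S^{-1} · (x̄ - mu_0) = (-0.2225, 1.0106),
  (x̄ - mu_0)^T · [...] = (-0.25)·(-0.2225) + (2.75)·(1.0106) = 2.8347.

Step 5 — scale by n: T² = 4 · 2.8347 = 11.339.

T² ≈ 11.339


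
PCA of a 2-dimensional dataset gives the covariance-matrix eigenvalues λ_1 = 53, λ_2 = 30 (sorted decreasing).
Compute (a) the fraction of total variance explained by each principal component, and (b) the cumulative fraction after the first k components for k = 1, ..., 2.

Step 1 — total variance = trace(Sigma) = Σ λ_i = 53 + 30 = 83.

Step 2 — fraction explained by component i = λ_i / Σ λ:
  PC1: 53/83 = 0.6386
  PC2: 30/83 = 0.3614

Step 3 — cumulative fraction after k components = (λ_1 + ... + λ_k) / Σ λ:
  k = 1: 53/83 = 0.6386
  k = 2: (53 + 30)/83 = 83/83 = 1

Summary (fraction, with percent):

explained: PC1 0.6386 (63.86%), PC2 0.3614 (36.14%);  cumulative: 0.6386, 1


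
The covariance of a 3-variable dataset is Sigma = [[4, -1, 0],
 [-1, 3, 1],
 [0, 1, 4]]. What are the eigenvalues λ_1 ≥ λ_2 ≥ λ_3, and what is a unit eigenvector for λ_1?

Step 1 — characteristic polynomial p(λ) = det(λI - Sigma) = λ³ - tr·λ² + c_1·λ - det, where tr = trace, c_1 = sum of the principal 2×2 minors, det = det(Sigma):
  tr = 4 + 3 + 4 = 11,
  c_1 = (4·3 - (-1)²) + (4·4 - (0)²) + (3·4 - (1)²) = 11 + 16 + 11 = 38,
  det = 4·(3·4 - (1)²) - (-1)·((-1)·4 - (1)·(0)) + (0)·((-1)·(1) - 3·(0)) = 4·(11) - (-1)·(-4) + (0)·(-1) = 40.
  So p(λ) = λ³ - 11λ² + 38λ - 40.
Step 2 — look for an integer root (rational root theorem: any rational root is an integer divisor of 40). Testing λ = 2:
  p(2) = 8 - 44 + 76 - 40 = 0  ✓
  Dividing out (λ - 2): p(λ) = (λ - 2)(λ² - 9λ + 20).
Step 3 — remaining eigenvalues from the quadratic λ² - 9λ + 20 = 0:
  Δ = 9² - 4·20 = 81 - 80 = 1,  λ = (9 ± √1)/2 = (9 ± 1)/2 = 5 or 4.
  Sorted: λ_1 = 5,  λ_2 = 4,  λ_3 = 2  (check: sum = 11 = tr ✓).

Step 4 — unit eigenvector for λ_1 = 5: v spans the null space of (Sigma - λ_1 I), whose rows are
  r_1 = (-1, -1, 0),  r_2 = (-1, -2, 1),  r_3 = (0, 1, -1).
  v is orthogonal to every row, so take v ∝ r_1 × r_2 = ((-1)·(1) - (0)·(-2), (0)·(-1) - (-1)·(1), (-1)·(-2) - (-1)·(-1)) = (-1, 1, 1).
  Rescale (multiply by -1 so the first nonzero entry is positive): u = (1, -1, -1).
  ||u|| = √((1)² + (-1)² + (-1)²) = √(3) ≈ 1.7321,  v_1 = u/||u|| ≈ (0.5774, -0.5774, -0.5774) (||v_1|| = 1).

λ_1 = 5,  λ_2 = 4,  λ_3 = 2;  v_1 ≈ (0.5774, -0.5774, -0.5774)


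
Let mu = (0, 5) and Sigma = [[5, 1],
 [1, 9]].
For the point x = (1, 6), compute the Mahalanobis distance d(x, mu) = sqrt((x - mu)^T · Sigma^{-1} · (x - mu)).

Step 1 — centre the observation: (x - mu) = (1, 1).

Step 2 — invert Sigma. det(Sigma) = 5·9 - (1)² = 44.
  Sigma^{-1} = (1/det) · [[d, -b], [-b, a]] = [[0.2045, -0.0227],
 [-0.0227, 0.1136]].

Step 3 — form the quadratic (x - mu)^T · Sigma^{-1} · (x - mu):
  Sigma^{-1} · (x - mu) = (0.1818, 0.0909).
  (x - mu)^T · [Sigma^{-1} · (x - mu)] = (1)·(0.1818) + (1)·(0.0909) = 0.2727.

Step 4 — take square root: d = √(0.2727) ≈ 0.5222.

d(x, mu) = √(0.2727) ≈ 0.5222


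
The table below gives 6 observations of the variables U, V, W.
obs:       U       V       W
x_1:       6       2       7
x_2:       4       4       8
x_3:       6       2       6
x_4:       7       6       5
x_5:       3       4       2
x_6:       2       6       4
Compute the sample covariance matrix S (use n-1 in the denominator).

Step 1 — column means:
  mean(U) = (6 + 4 + 6 + 7 + 3 + 2) / 6 = 28/6 = 4.6667
  mean(V) = (2 + 4 + 2 + 6 + 4 + 6) / 6 = 24/6 = 4
  mean(W) = (7 + 8 + 6 + 5 + 2 + 4) / 6 = 32/6 = 5.3333

Step 2 — sample covariance S[i,j] = (1/(n-1)) · Σ_k (x_{k,i} - mean_i) · (x_{k,j} - mean_j), with n-1 = 5.
  S[U,U] = ((1.3333)·(1.3333) + (-0.6667)·(-0.6667) + (1.3333)·(1.3333) + (2.3333)·(2.3333) + (-1.6667)·(-1.6667) + (-2.6667)·(-2.6667)) / 5 = 19.3333/5 = 3.8667
  S[U,V] = ((1.3333)·(-2) + (-0.6667)·(0) + (1.3333)·(-2) + (2.3333)·(2) + (-1.6667)·(0) + (-2.6667)·(2)) / 5 = -6/5 = -1.2
  S[U,W] = ((1.3333)·(1.6667) + (-0.6667)·(2.6667) + (1.3333)·(0.6667) + (2.3333)·(-0.3333) + (-1.6667)·(-3.3333) + (-2.6667)·(-1.3333)) / 5 = 9.6667/5 = 1.9333
  S[V,V] = ((-2)·(-2) + (0)·(0) + (-2)·(-2) + (2)·(2) + (0)·(0) + (2)·(2)) / 5 = 16/5 = 3.2
  S[V,W] = ((-2)·(1.6667) + (0)·(2.6667) + (-2)·(0.6667) + (2)·(-0.3333) + (0)·(-3.3333) + (2)·(-1.3333)) / 5 = -8/5 = -1.6
  S[W,W] = ((1.6667)·(1.6667) + (2.6667)·(2.6667) + (0.6667)·(0.6667) + (-0.3333)·(-0.3333) + (-3.3333)·(-3.3333) + (-1.3333)·(-1.3333)) / 5 = 23.3333/5 = 4.6667

S is symmetric (S[j,i] = S[i,j]). Assembling:

S = [[3.8667, -1.2, 1.9333],
 [-1.2, 3.2, -1.6],
 [1.9333, -1.6, 4.6667]]


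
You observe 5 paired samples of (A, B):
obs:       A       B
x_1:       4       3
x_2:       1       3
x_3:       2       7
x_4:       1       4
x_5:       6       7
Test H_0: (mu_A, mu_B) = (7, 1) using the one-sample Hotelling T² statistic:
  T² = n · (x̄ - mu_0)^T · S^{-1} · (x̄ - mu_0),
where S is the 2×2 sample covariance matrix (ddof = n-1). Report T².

Step 1 — sample mean vector:
  mean(A) = (4 + 1 + 2 + 1 + 6) / 5 = 14/5 = 2.8
  mean(B) = (3 + 3 + 7 + 4 + 7) / 5 = 24/5 = 4.8
  x̄ = (2.8, 4.8),  deviation x̄ - mu_0 = (2.8, 4.8) - (7, 1) = (-4.2, 3.8).

Step 2 — sample covariance matrix, S[i,j] = (1/(n-1)) · Σ_k (x_{k,i} - mean_i) · (x_{k,j} - mean_j), divisor n-1 = 4:
  S[A,A] = ((1.2)·(1.2) + (-1.8)·(-1.8) + (-0.8)·(-0.8) + (-1.8)·(-1.8) + (3.2)·(3.2)) / 4 = 18.8/4 = 4.7
  S[A,B] = ((1.2)·(-1.8) + (-1.8)·(-1.8) + (-0.8)·(2.2) + (-1.8)·(-0.8) + (3.2)·(2.2)) / 4 = 7.8/4 = 1.95
  S[B,B] = ((-1.8)·(-1.8) + (-1.8)·(-1.8) + (2.2)·(2.2) + (-0.8)·(-0.8) + (2.2)·(2.2)) / 4 = 16.8/4 = 4.2
  S = [[4.7, 1.95],
 [1.95, 4.2]].

Step 3 — invert S. det(S) = 4.7·4.2 - (1.95)² = 15.9375.
  S^{-1} = (1/det) · [[d, -b], [-b, a]] = [[0.2635, -0.1224],
 [-0.1224, 0.2949]].

Step 4 — quadratic form (x̄ - mu_0)^T · S^{-1} · (x̄ - mu_0):
  S^{-1} · (x̄ - mu_0) = (-1.5718, 1.6345),
  (x̄ - mu_0)^T · [...] = (-4.2)·(-1.5718) + (3.8)·(1.6345) = 12.8125.

Step 5 — scale by n: T² = 5 · 12.8125 = 64.0627.

T² ≈ 64.0627
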